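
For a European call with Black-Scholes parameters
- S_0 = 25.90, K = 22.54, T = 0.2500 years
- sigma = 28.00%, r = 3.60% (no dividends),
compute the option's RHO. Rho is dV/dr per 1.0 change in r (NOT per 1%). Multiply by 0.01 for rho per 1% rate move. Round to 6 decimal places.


d1 = 1.1267961435; d2 = 0.9867961435
phi(d1) = 0.2114486060; exp(-qT) = 1.0000000000; exp(-rT) = 0.9910403788
N(d2) = 0.8381287072
Rho = K*T*exp(-rT)*N(d2) = 22.5400 * 0.2500 * 0.9910403788 * 0.8381287072 = 4.680540

Answer: Rho = 4.680540


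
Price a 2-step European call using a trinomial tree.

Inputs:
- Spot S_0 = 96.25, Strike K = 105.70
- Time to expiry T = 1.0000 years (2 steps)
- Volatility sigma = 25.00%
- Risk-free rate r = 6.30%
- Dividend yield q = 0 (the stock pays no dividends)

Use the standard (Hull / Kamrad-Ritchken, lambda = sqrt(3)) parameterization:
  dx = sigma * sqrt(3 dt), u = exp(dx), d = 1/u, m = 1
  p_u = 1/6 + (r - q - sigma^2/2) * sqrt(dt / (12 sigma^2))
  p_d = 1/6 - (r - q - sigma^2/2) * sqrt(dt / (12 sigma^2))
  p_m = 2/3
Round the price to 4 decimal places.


Answer: Price = V(0,0) = 8.5377

Derivation:
dt = T/N = 0.500000; dx = sigma*sqrt(3*dt) = 0.306186
u = exp(dx) = 1.358235; d = 1/u = 0.736250
p_u = 0.192590, p_m = 0.666667, p_d = 0.140743
Discount per step: exp(-r*dt) = 0.968991
Stock lattice S(k, j) with j the centered position index:
  k=0: S(0,+0) = 96.2500
  k=1: S(1,-1) = 70.8640; S(1,+0) = 96.2500; S(1,+1) = 130.7301
  k=2: S(2,-2) = 52.1736; S(2,-1) = 70.8640; S(2,+0) = 96.2500; S(2,+1) = 130.7301; S(2,+2) = 177.5623
Terminal payoffs V(N, j) = max(S_T - K, 0):
  V(2,-2) = 0.000000; V(2,-1) = 0.000000; V(2,+0) = 0.000000; V(2,+1) = 25.030139; V(2,+2) = 71.862278
Backward induction: V(k, j) = exp(-r*dt) * [p_u * V(k+1, j+1) + p_m * V(k+1, j) + p_d * V(k+1, j-1)]
  V(1,-1) = exp(-r*dt) * [p_u*0.000000 + p_m*0.000000 + p_d*0.000000] = 0.000000
  V(1,+0) = exp(-r*dt) * [p_u*25.030139 + p_m*0.000000 + p_d*0.000000] = 4.671084
  V(1,+1) = exp(-r*dt) * [p_u*71.862278 + p_m*25.030139 + p_d*0.000000] = 29.580141
  V(0,+0) = exp(-r*dt) * [p_u*29.580141 + p_m*4.671084 + p_d*0.000000] = 8.537691


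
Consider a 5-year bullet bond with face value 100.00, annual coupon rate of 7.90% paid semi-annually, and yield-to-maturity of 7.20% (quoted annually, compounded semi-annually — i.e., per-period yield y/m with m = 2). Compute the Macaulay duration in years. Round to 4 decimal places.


Coupon per period c = face * coupon_rate / m = 3.950000
Periods per year m = 2; per-period yield y/m = 0.036000
Number of cashflows N = 10
Cashflows (t years, CF_t, discount factor 1/(1+y/m)^(m*t), PV):
  t = 0.5000: CF_t = 3.950000, DF = 0.965251, PV = 3.812741
  t = 1.0000: CF_t = 3.950000, DF = 0.931709, PV = 3.680252
  t = 1.5000: CF_t = 3.950000, DF = 0.899333, PV = 3.552367
  t = 2.0000: CF_t = 3.950000, DF = 0.868082, PV = 3.428926
  t = 2.5000: CF_t = 3.950000, DF = 0.837917, PV = 3.309774
  t = 3.0000: CF_t = 3.950000, DF = 0.808801, PV = 3.194762
  t = 3.5000: CF_t = 3.950000, DF = 0.780696, PV = 3.083747
  t = 4.0000: CF_t = 3.950000, DF = 0.753567, PV = 2.976590
  t = 4.5000: CF_t = 3.950000, DF = 0.727381, PV = 2.873157
  t = 5.0000: CF_t = 103.950000, DF = 0.702106, PV = 72.983879
Price P = sum_t PV_t = 102.896195
Macaulay numerator sum_t t * PV_t:
  t * PV_t at t = 0.5000: 1.906371
  t * PV_t at t = 1.0000: 3.680252
  t * PV_t at t = 1.5000: 5.328551
  t * PV_t at t = 2.0000: 6.857851
  t * PV_t at t = 2.5000: 8.274435
  t * PV_t at t = 3.0000: 9.584287
  t * PV_t at t = 3.5000: 10.793116
  t * PV_t at t = 4.0000: 11.906361
  t * PV_t at t = 4.5000: 12.929205
  t * PV_t at t = 5.0000: 364.919393
Macaulay duration D = (sum_t t * PV_t) / P = 436.179821 / 102.896195 = 4.239028

Answer: Macaulay duration = 4.2390 years


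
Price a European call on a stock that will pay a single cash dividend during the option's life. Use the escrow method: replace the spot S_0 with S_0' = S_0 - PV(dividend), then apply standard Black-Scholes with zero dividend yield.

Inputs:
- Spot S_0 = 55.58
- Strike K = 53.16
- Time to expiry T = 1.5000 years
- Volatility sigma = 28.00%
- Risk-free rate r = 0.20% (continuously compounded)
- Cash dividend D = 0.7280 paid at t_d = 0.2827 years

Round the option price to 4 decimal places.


Answer: Price = 8.3039

Derivation:
PV(D) = D * exp(-r * t_d) = 0.7280 * 0.99943476 = 0.72758851
S_0' = S_0 - PV(D) = 55.5800 - 0.72758851 = 54.85241149
d1 = (ln(S_0'/K) + (r + sigma^2/2)*T) / (sigma*sqrt(T)) = 0.27160151
d2 = d1 - sigma*sqrt(T) = -0.07132705
exp(-rT) = 0.99700450
N(d1) = 0.60703578; N(d2) = 0.47156873
C = S_0' * N(d1) - K * exp(-rT) * N(d2) = 54.85241149 * 0.60703578 - 53.1600 * 0.99700450 * 0.47156873 = 8.3039


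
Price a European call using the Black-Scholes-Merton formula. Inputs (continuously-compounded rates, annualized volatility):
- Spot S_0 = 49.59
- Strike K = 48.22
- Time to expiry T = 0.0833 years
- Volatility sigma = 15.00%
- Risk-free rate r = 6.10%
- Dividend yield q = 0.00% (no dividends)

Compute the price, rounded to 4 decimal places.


d1 = (ln(S/K) + (r - q + 0.5*sigma^2) * T) / (sigma * sqrt(T)) = 0.78613309
d2 = d1 - sigma * sqrt(T) = 0.74284049
exp(-rT) = 0.99493159; exp(-qT) = 1.00000000
C = S_0 * exp(-qT) * N(d1) - K * exp(-rT) * N(d2)
N(d1) = 0.78410524; N(d2) = 0.77121087
C = 49.5900 * 1.00000000 * 0.78410524 - 48.2200 * 0.99493159 * 0.77121087 = 1.8845

Answer: Price = 1.8845


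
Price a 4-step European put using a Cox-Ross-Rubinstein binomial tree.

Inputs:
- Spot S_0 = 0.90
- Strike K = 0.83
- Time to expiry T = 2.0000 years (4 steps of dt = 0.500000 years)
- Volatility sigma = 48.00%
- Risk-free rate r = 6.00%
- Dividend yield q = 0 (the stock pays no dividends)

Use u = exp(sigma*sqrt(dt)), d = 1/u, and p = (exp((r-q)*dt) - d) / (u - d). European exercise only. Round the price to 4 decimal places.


Answer: Price = V(0,0) = 0.1411

Derivation:
dt = T/N = 0.500000
u = exp(sigma*sqrt(dt)) = 1.404121; d = 1/u = 0.712189
p = (exp((r-q)*dt) - d) / (u - d) = 0.459966
Discount per step: exp(-r*dt) = 0.970446
Stock lattice S(k, i) with i counting down-moves:
  k=0: S(0,0) = 0.9000
  k=1: S(1,0) = 1.2637; S(1,1) = 0.6410
  k=2: S(2,0) = 1.7744; S(2,1) = 0.9000; S(2,2) = 0.4565
  k=3: S(3,0) = 2.4915; S(3,1) = 1.2637; S(3,2) = 0.6410; S(3,3) = 0.3251
  k=4: S(4,0) = 3.4983; S(4,1) = 1.7744; S(4,2) = 0.9000; S(4,3) = 0.4565; S(4,4) = 0.2315
Terminal payoffs V(N, i) = max(K - S_T, 0):
  V(4,0) = 0.000000; V(4,1) = 0.000000; V(4,2) = 0.000000; V(4,3) = 0.373508; V(4,4) = 0.598461
Backward induction: V(k, i) = exp(-r*dt) * [p * V(k+1, i) + (1-p) * V(k+1, i+1)].
  V(3,0) = exp(-r*dt) * [p*0.000000 + (1-p)*0.000000] = 0.000000
  V(3,1) = exp(-r*dt) * [p*0.000000 + (1-p)*0.000000] = 0.000000
  V(3,2) = exp(-r*dt) * [p*0.000000 + (1-p)*0.373508] = 0.195745
  V(3,3) = exp(-r*dt) * [p*0.373508 + (1-p)*0.598461] = 0.480361
  V(2,0) = exp(-r*dt) * [p*0.000000 + (1-p)*0.000000] = 0.000000
  V(2,1) = exp(-r*dt) * [p*0.000000 + (1-p)*0.195745] = 0.102585
  V(2,2) = exp(-r*dt) * [p*0.195745 + (1-p)*0.480361] = 0.339119
  V(1,0) = exp(-r*dt) * [p*0.000000 + (1-p)*0.102585] = 0.053762
  V(1,1) = exp(-r*dt) * [p*0.102585 + (1-p)*0.339119] = 0.223514
  V(0,0) = exp(-r*dt) * [p*0.053762 + (1-p)*0.223514] = 0.141136


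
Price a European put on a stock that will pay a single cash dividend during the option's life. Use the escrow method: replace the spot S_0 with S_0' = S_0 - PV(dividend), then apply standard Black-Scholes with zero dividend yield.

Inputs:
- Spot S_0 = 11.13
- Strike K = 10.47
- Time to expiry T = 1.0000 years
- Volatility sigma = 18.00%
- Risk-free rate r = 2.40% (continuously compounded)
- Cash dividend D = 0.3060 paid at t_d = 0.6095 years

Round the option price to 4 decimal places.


Answer: Price = 0.4897

Derivation:
PV(D) = D * exp(-r * t_d) = 0.3060 * 0.98547847 = 0.30155641
S_0' = S_0 - PV(D) = 11.1300 - 0.30155641 = 10.82844359
d1 = (ln(S_0'/K) + (r + sigma^2/2)*T) / (sigma*sqrt(T)) = 0.41034618
d2 = d1 - sigma*sqrt(T) = 0.23034618
exp(-rT) = 0.97628571
N(-d1) = 0.34077601; N(-d2) = 0.40891139
P = K * exp(-rT) * N(-d2) - S_0' * N(-d1) = 10.4700 * 0.97628571 * 0.40891139 - 10.82844359 * 0.34077601 = 0.4897


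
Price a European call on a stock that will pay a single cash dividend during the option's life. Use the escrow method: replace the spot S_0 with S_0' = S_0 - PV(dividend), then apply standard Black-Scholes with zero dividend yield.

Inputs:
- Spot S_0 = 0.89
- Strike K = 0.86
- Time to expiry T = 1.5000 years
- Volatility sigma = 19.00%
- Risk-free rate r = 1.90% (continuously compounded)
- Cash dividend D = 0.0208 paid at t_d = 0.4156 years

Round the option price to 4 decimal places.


Answer: Price = 0.0969

Derivation:
PV(D) = D * exp(-r * t_d) = 0.0208 * 0.99213469 = 0.02063640
S_0' = S_0 - PV(D) = 0.8900 - 0.02063640 = 0.86936360
d1 = (ln(S_0'/K) + (r + sigma^2/2)*T) / (sigma*sqrt(T)) = 0.28536151
d2 = d1 - sigma*sqrt(T) = 0.05265998
exp(-rT) = 0.97190229
N(d1) = 0.61231640; N(d2) = 0.52099859
C = S_0' * N(d1) - K * exp(-rT) * N(d2) = 0.86936360 * 0.61231640 - 0.8600 * 0.97190229 * 0.52099859 = 0.0969


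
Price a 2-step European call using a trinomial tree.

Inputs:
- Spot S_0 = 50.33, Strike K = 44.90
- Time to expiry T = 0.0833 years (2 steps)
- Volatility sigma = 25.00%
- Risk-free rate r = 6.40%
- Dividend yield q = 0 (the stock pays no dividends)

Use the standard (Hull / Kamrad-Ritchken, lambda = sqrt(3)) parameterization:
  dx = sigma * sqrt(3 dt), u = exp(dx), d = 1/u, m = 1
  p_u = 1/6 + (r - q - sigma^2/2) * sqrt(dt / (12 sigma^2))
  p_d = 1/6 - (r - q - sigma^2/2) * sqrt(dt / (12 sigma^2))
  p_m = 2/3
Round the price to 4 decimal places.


dt = T/N = 0.041650; dx = sigma*sqrt(3*dt) = 0.088371
u = exp(dx) = 1.092393; d = 1/u = 0.915421
p_u = 0.174384, p_m = 0.666667, p_d = 0.158949
Discount per step: exp(-r*dt) = 0.997338
Stock lattice S(k, j) with j the centered position index:
  k=0: S(0,+0) = 50.3300
  k=1: S(1,-1) = 46.0732; S(1,+0) = 50.3300; S(1,+1) = 54.9801
  k=2: S(2,-2) = 42.1764; S(2,-1) = 46.0732; S(2,+0) = 50.3300; S(2,+1) = 54.9801; S(2,+2) = 60.0599
Terminal payoffs V(N, j) = max(S_T - K, 0):
  V(2,-2) = 0.000000; V(2,-1) = 1.173164; V(2,+0) = 5.430000; V(2,+1) = 10.080138; V(2,+2) = 15.159916
Backward induction: V(k, j) = exp(-r*dt) * [p_u * V(k+1, j+1) + p_m * V(k+1, j) + p_d * V(k+1, j-1)]
  V(1,-1) = exp(-r*dt) * [p_u*5.430000 + p_m*1.173164 + p_d*0.000000] = 1.724414
  V(1,+0) = exp(-r*dt) * [p_u*10.080138 + p_m*5.430000 + p_d*1.173164] = 5.549479
  V(1,+1) = exp(-r*dt) * [p_u*15.159916 + p_m*10.080138 + p_d*5.430000] = 10.199613
  V(0,+0) = exp(-r*dt) * [p_u*10.199613 + p_m*5.549479 + p_d*1.724414] = 5.737086

Answer: Price = V(0,0) = 5.7371


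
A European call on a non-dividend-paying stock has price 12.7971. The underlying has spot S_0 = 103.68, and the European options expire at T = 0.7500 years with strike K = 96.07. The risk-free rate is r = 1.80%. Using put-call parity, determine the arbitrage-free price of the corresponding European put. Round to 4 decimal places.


Answer: Put price = 3.8989

Derivation:
Put-call parity: C - P = S_0 * exp(-qT) - K * exp(-rT).
S_0 * exp(-qT) = 103.6800 * 1.00000000 = 103.68000000
K * exp(-rT) = 96.0700 * 0.98659072 = 94.78177012
P = C - S*exp(-qT) + K*exp(-rT)
P = 12.7971 - 103.68000000 + 94.78177012 = 3.8989


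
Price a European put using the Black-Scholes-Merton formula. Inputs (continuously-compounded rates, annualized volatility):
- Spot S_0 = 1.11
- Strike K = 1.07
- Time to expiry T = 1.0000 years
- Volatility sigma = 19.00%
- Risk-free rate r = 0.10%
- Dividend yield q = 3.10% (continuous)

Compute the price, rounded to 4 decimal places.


Answer: Price = 0.0776

Derivation:
d1 = (ln(S/K) + (r - q + 0.5*sigma^2) * T) / (sigma * sqrt(T)) = 0.13027035
d2 = d1 - sigma * sqrt(T) = -0.05972965
exp(-rT) = 0.99900050; exp(-qT) = 0.96947557
P = K * exp(-rT) * N(-d2) - S_0 * exp(-qT) * N(-d1)
N(-d1) = 0.44817627; N(-d2) = 0.52381452
P = 1.0700 * 0.99900050 * 0.52381452 - 1.1100 * 0.96947557 * 0.44817627 = 0.0776


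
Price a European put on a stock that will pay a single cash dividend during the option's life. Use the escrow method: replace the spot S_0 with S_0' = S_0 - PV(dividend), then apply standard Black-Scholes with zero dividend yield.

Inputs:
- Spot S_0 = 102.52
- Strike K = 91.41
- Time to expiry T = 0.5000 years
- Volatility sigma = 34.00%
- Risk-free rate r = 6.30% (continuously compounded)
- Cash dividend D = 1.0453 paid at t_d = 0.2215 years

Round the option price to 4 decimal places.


PV(D) = D * exp(-r * t_d) = 1.0453 * 0.98614241 = 1.03081466
S_0' = S_0 - PV(D) = 102.5200 - 1.03081466 = 101.48918534
d1 = (ln(S_0'/K) + (r + sigma^2/2)*T) / (sigma*sqrt(T)) = 0.68629855
d2 = d1 - sigma*sqrt(T) = 0.44588225
exp(-rT) = 0.96899096
N(-d1) = 0.24626243; N(-d2) = 0.32784115
P = K * exp(-rT) * N(-d2) - S_0' * N(-d1) = 91.4100 * 0.96899096 * 0.32784115 - 101.48918534 * 0.24626243 = 4.0457

Answer: Price = 4.0457


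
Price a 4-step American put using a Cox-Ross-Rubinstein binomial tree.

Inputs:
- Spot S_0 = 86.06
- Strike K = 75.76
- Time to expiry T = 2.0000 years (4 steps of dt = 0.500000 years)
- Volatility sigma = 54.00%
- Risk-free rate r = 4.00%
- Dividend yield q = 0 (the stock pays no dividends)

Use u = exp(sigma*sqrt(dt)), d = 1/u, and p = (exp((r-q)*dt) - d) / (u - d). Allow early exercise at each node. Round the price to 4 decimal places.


dt = T/N = 0.500000
u = exp(sigma*sqrt(dt)) = 1.464974; d = 1/u = 0.682606
p = (exp((r-q)*dt) - d) / (u - d) = 0.431505
Discount per step: exp(-r*dt) = 0.980199
Stock lattice S(k, i) with i counting down-moves:
  k=0: S(0,0) = 86.0600
  k=1: S(1,0) = 126.0757; S(1,1) = 58.7451
  k=2: S(2,0) = 184.6976; S(2,1) = 86.0600; S(2,2) = 40.0997
  k=3: S(3,0) = 270.5773; S(3,1) = 126.0757; S(3,2) = 58.7451; S(3,3) = 27.3723
  k=4: S(4,0) = 396.3887; S(4,1) = 184.6976; S(4,2) = 86.0600; S(4,3) = 40.0997; S(4,4) = 18.6845
Terminal payoffs V(N, i) = max(K - S_T, 0):
  V(4,0) = 0.000000; V(4,1) = 0.000000; V(4,2) = 0.000000; V(4,3) = 35.660278; V(4,4) = 57.075504
Backward induction: V(k, i) = exp(-r*dt) * [p * V(k+1, i) + (1-p) * V(k+1, i+1)]; then take max(V_cont, immediate exercise) for American.
  V(3,0) = exp(-r*dt) * [p*0.000000 + (1-p)*0.000000] = 0.000000; exercise = 0.000000; V(3,0) = max -> 0.000000
  V(3,1) = exp(-r*dt) * [p*0.000000 + (1-p)*0.000000] = 0.000000; exercise = 0.000000; V(3,1) = max -> 0.000000
  V(3,2) = exp(-r*dt) * [p*0.000000 + (1-p)*35.660278] = 19.871281; exercise = 17.014940; V(3,2) = max -> 19.871281
  V(3,3) = exp(-r*dt) * [p*35.660278 + (1-p)*57.075504] = 46.887546; exercise = 48.387695; V(3,3) = max -> 48.387695
  V(2,0) = exp(-r*dt) * [p*0.000000 + (1-p)*0.000000] = 0.000000; exercise = 0.000000; V(2,0) = max -> 0.000000
  V(2,1) = exp(-r*dt) * [p*0.000000 + (1-p)*19.871281] = 11.073043; exercise = 0.000000; V(2,1) = max -> 11.073043
  V(2,2) = exp(-r*dt) * [p*19.871281 + (1-p)*48.387695] = 35.368248; exercise = 35.660278; V(2,2) = max -> 35.660278
  V(1,0) = exp(-r*dt) * [p*0.000000 + (1-p)*11.073043] = 6.170326; exercise = 0.000000; V(1,0) = max -> 6.170326
  V(1,1) = exp(-r*dt) * [p*11.073043 + (1-p)*35.660278] = 24.554737; exercise = 17.014940; V(1,1) = max -> 24.554737
  V(0,0) = exp(-r*dt) * [p*6.170326 + (1-p)*24.554737] = 16.292648; exercise = 0.000000; V(0,0) = max -> 16.292648

Answer: Price = V(0,0) = 16.2926


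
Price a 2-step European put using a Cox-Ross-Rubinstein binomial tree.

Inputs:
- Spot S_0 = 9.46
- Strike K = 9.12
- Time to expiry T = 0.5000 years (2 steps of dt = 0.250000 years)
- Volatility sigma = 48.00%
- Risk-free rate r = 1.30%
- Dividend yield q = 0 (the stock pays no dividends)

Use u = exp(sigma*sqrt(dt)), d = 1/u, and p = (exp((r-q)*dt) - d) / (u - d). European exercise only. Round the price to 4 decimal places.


Answer: Price = V(0,0) = 0.9924

Derivation:
dt = T/N = 0.250000
u = exp(sigma*sqrt(dt)) = 1.271249; d = 1/u = 0.786628
p = (exp((r-q)*dt) - d) / (u - d) = 0.447004
Discount per step: exp(-r*dt) = 0.996755
Stock lattice S(k, i) with i counting down-moves:
  k=0: S(0,0) = 9.4600
  k=1: S(1,0) = 12.0260; S(1,1) = 7.4415
  k=2: S(2,0) = 15.2881; S(2,1) = 9.4600; S(2,2) = 5.8537
Terminal payoffs V(N, i) = max(K - S_T, 0):
  V(2,0) = 0.000000; V(2,1) = 0.000000; V(2,2) = 3.266309
Backward induction: V(k, i) = exp(-r*dt) * [p * V(k+1, i) + (1-p) * V(k+1, i+1)].
  V(1,0) = exp(-r*dt) * [p*0.000000 + (1-p)*0.000000] = 0.000000
  V(1,1) = exp(-r*dt) * [p*0.000000 + (1-p)*3.266309] = 1.800397
  V(0,0) = exp(-r*dt) * [p*0.000000 + (1-p)*1.800397] = 0.992382


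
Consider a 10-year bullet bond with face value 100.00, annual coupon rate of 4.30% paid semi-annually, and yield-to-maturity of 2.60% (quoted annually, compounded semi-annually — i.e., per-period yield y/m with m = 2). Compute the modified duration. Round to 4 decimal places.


Answer: Modified duration = 8.2656

Derivation:
Coupon per period c = face * coupon_rate / m = 2.150000
Periods per year m = 2; per-period yield y/m = 0.013000
Number of cashflows N = 20
Cashflows (t years, CF_t, discount factor 1/(1+y/m)^(m*t), PV):
  t = 0.5000: CF_t = 2.150000, DF = 0.987167, PV = 2.122409
  t = 1.0000: CF_t = 2.150000, DF = 0.974498, PV = 2.095171
  t = 1.5000: CF_t = 2.150000, DF = 0.961992, PV = 2.068284
  t = 2.0000: CF_t = 2.150000, DF = 0.949647, PV = 2.041741
  t = 2.5000: CF_t = 2.150000, DF = 0.937460, PV = 2.015539
  t = 3.0000: CF_t = 2.150000, DF = 0.925429, PV = 1.989673
  t = 3.5000: CF_t = 2.150000, DF = 0.913553, PV = 1.964140
  t = 4.0000: CF_t = 2.150000, DF = 0.901829, PV = 1.938933
  t = 4.5000: CF_t = 2.150000, DF = 0.890256, PV = 1.914051
  t = 5.0000: CF_t = 2.150000, DF = 0.878831, PV = 1.889487
  t = 5.5000: CF_t = 2.150000, DF = 0.867553, PV = 1.865239
  t = 6.0000: CF_t = 2.150000, DF = 0.856420, PV = 1.841302
  t = 6.5000: CF_t = 2.150000, DF = 0.845429, PV = 1.817673
  t = 7.0000: CF_t = 2.150000, DF = 0.834580, PV = 1.794346
  t = 7.5000: CF_t = 2.150000, DF = 0.823869, PV = 1.771319
  t = 8.0000: CF_t = 2.150000, DF = 0.813296, PV = 1.748587
  t = 8.5000: CF_t = 2.150000, DF = 0.802859, PV = 1.726147
  t = 9.0000: CF_t = 2.150000, DF = 0.792556, PV = 1.703995
  t = 9.5000: CF_t = 2.150000, DF = 0.782385, PV = 1.682128
  t = 10.0000: CF_t = 102.150000, DF = 0.772345, PV = 78.894997
Price P = sum_t PV_t = 114.885163
First compute Macaulay numerator sum_t t * PV_t:
  t * PV_t at t = 0.5000: 1.061204
  t * PV_t at t = 1.0000: 2.095171
  t * PV_t at t = 1.5000: 3.102426
  t * PV_t at t = 2.0000: 4.083482
  t * PV_t at t = 2.5000: 5.038848
  t * PV_t at t = 3.0000: 5.969020
  t * PV_t at t = 3.5000: 6.874488
  t * PV_t at t = 4.0000: 7.755734
  t * PV_t at t = 4.5000: 8.613228
  t * PV_t at t = 5.0000: 9.447437
  t * PV_t at t = 5.5000: 10.258816
  t * PV_t at t = 6.0000: 11.047814
  t * PV_t at t = 6.5000: 11.814872
  t * PV_t at t = 7.0000: 12.560423
  t * PV_t at t = 7.5000: 13.284892
  t * PV_t at t = 8.0000: 13.988699
  t * PV_t at t = 8.5000: 14.672253
  t * PV_t at t = 9.0000: 15.335959
  t * PV_t at t = 9.5000: 15.980214
  t * PV_t at t = 10.0000: 788.949970
Macaulay duration D = 961.934953 / 114.885163 = 8.373013
Modified duration = D / (1 + y/m) = 8.373013 / (1 + 0.013000) = 8.265561


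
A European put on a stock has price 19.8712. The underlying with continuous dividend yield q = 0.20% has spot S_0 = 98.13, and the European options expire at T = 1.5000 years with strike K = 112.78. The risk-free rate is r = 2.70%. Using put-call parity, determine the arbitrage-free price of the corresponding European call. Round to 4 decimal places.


Put-call parity: C - P = S_0 * exp(-qT) - K * exp(-rT).
S_0 * exp(-qT) = 98.1300 * 0.99700450 = 97.83605114
K * exp(-rT) = 112.7800 * 0.96030916 = 108.30366757
C = P + S*exp(-qT) - K*exp(-rT)
C = 19.8712 + 97.83605114 - 108.30366757 = 9.4036

Answer: Call price = 9.4036


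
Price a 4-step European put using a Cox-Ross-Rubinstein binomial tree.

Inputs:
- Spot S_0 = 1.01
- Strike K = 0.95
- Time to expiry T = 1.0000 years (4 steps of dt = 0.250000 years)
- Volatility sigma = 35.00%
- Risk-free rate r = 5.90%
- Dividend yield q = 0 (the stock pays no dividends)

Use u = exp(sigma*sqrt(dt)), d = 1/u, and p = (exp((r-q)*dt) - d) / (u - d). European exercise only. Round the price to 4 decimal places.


dt = T/N = 0.250000
u = exp(sigma*sqrt(dt)) = 1.191246; d = 1/u = 0.839457
p = (exp((r-q)*dt) - d) / (u - d) = 0.498601
Discount per step: exp(-r*dt) = 0.985358
Stock lattice S(k, i) with i counting down-moves:
  k=0: S(0,0) = 1.0100
  k=1: S(1,0) = 1.2032; S(1,1) = 0.8479
  k=2: S(2,0) = 1.4333; S(2,1) = 1.0100; S(2,2) = 0.7117
  k=3: S(3,0) = 1.7074; S(3,1) = 1.2032; S(3,2) = 0.8479; S(3,3) = 0.5975
  k=4: S(4,0) = 2.0339; S(4,1) = 1.4333; S(4,2) = 1.0100; S(4,3) = 0.7117; S(4,4) = 0.5016
Terminal payoffs V(N, i) = max(K - S_T, 0):
  V(4,0) = 0.000000; V(4,1) = 0.000000; V(4,2) = 0.000000; V(4,3) = 0.238265; V(4,4) = 0.448449
Backward induction: V(k, i) = exp(-r*dt) * [p * V(k+1, i) + (1-p) * V(k+1, i+1)].
  V(3,0) = exp(-r*dt) * [p*0.000000 + (1-p)*0.000000] = 0.000000
  V(3,1) = exp(-r*dt) * [p*0.000000 + (1-p)*0.000000] = 0.000000
  V(3,2) = exp(-r*dt) * [p*0.000000 + (1-p)*0.238265] = 0.117717
  V(3,3) = exp(-r*dt) * [p*0.238265 + (1-p)*0.448449] = 0.338619
  V(2,0) = exp(-r*dt) * [p*0.000000 + (1-p)*0.000000] = 0.000000
  V(2,1) = exp(-r*dt) * [p*0.000000 + (1-p)*0.117717] = 0.058159
  V(2,2) = exp(-r*dt) * [p*0.117717 + (1-p)*0.338619] = 0.225132
  V(1,0) = exp(-r*dt) * [p*0.000000 + (1-p)*0.058159] = 0.028734
  V(1,1) = exp(-r*dt) * [p*0.058159 + (1-p)*0.225132] = 0.139802
  V(0,0) = exp(-r*dt) * [p*0.028734 + (1-p)*0.139802] = 0.083187

Answer: Price = V(0,0) = 0.0832


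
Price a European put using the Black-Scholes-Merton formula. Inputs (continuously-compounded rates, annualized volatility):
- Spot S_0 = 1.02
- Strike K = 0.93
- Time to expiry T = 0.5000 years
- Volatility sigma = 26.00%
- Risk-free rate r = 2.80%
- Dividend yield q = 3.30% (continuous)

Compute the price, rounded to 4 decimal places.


d1 = (ln(S/K) + (r - q + 0.5*sigma^2) * T) / (sigma * sqrt(T)) = 0.58077030
d2 = d1 - sigma * sqrt(T) = 0.39692253
exp(-rT) = 0.98609754; exp(-qT) = 0.98363538
P = K * exp(-rT) * N(-d2) - S_0 * exp(-qT) * N(-d1)
N(-d1) = 0.28069764; N(-d2) = 0.34571229
P = 0.9300 * 0.98609754 * 0.34571229 - 1.0200 * 0.98363538 * 0.28069764 = 0.0354

Answer: Price = 0.0354


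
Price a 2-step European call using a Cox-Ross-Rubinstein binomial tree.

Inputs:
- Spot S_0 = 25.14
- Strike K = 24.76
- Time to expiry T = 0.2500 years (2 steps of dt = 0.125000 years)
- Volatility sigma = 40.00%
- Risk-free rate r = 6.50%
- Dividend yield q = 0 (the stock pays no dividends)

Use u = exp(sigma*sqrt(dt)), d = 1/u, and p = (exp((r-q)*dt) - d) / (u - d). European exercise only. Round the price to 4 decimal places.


dt = T/N = 0.125000
u = exp(sigma*sqrt(dt)) = 1.151910; d = 1/u = 0.868123
p = (exp((r-q)*dt) - d) / (u - d) = 0.493451
Discount per step: exp(-r*dt) = 0.991908
Stock lattice S(k, i) with i counting down-moves:
  k=0: S(0,0) = 25.1400
  k=1: S(1,0) = 28.9590; S(1,1) = 21.8246
  k=2: S(2,0) = 33.3582; S(2,1) = 25.1400; S(2,2) = 18.9465
Terminal payoffs V(N, i) = max(S_T - K, 0):
  V(2,0) = 8.598177; V(2,1) = 0.380000; V(2,2) = 0.000000
Backward induction: V(k, i) = exp(-r*dt) * [p * V(k+1, i) + (1-p) * V(k+1, i+1)].
  V(1,0) = exp(-r*dt) * [p*8.598177 + (1-p)*0.380000] = 4.399375
  V(1,1) = exp(-r*dt) * [p*0.380000 + (1-p)*0.000000] = 0.185994
  V(0,0) = exp(-r*dt) * [p*4.399375 + (1-p)*0.185994] = 2.246761

Answer: Price = V(0,0) = 2.2468


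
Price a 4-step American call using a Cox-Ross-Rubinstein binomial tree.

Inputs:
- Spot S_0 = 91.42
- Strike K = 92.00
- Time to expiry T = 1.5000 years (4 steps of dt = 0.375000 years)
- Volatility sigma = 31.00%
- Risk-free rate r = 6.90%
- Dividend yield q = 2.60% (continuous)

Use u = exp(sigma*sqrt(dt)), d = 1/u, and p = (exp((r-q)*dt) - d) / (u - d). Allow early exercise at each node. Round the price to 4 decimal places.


Answer: Price = V(0,0) = 14.8133

Derivation:
dt = T/N = 0.375000
u = exp(sigma*sqrt(dt)) = 1.209051; d = 1/u = 0.827095
p = (exp((r-q)*dt) - d) / (u - d) = 0.495242
Discount per step: exp(-r*dt) = 0.974457
Stock lattice S(k, i) with i counting down-moves:
  k=0: S(0,0) = 91.4200
  k=1: S(1,0) = 110.5314; S(1,1) = 75.6130
  k=2: S(2,0) = 133.6381; S(2,1) = 91.4200; S(2,2) = 62.5392
  k=3: S(3,0) = 161.5752; S(3,1) = 110.5314; S(3,2) = 75.6130; S(3,3) = 51.7259
  k=4: S(4,0) = 195.3526; S(4,1) = 133.6381; S(4,2) = 91.4200; S(4,3) = 62.5392; S(4,4) = 42.7822
Terminal payoffs V(N, i) = max(S_T - K, 0):
  V(4,0) = 103.352593; V(4,1) = 41.638071; V(4,2) = 0.000000; V(4,3) = 0.000000; V(4,4) = 0.000000
Backward induction: V(k, i) = exp(-r*dt) * [p * V(k+1, i) + (1-p) * V(k+1, i+1)]; then take max(V_cont, immediate exercise) for American.
  V(3,0) = exp(-r*dt) * [p*103.352593 + (1-p)*41.638071] = 70.357458; exercise = 69.575195; V(3,0) = max -> 70.357458
  V(3,1) = exp(-r*dt) * [p*41.638071 + (1-p)*0.000000] = 20.094212; exercise = 18.531409; V(3,1) = max -> 20.094212
  V(3,2) = exp(-r*dt) * [p*0.000000 + (1-p)*0.000000] = 0.000000; exercise = 0.000000; V(3,2) = max -> 0.000000
  V(3,3) = exp(-r*dt) * [p*0.000000 + (1-p)*0.000000] = 0.000000; exercise = 0.000000; V(3,3) = max -> 0.000000
  V(2,0) = exp(-r*dt) * [p*70.357458 + (1-p)*20.094212] = 43.837599; exercise = 41.638071; V(2,0) = max -> 43.837599
  V(2,1) = exp(-r*dt) * [p*20.094212 + (1-p)*0.000000] = 9.697312; exercise = 0.000000; V(2,1) = max -> 9.697312
  V(2,2) = exp(-r*dt) * [p*0.000000 + (1-p)*0.000000] = 0.000000; exercise = 0.000000; V(2,2) = max -> 0.000000
  V(1,0) = exp(-r*dt) * [p*43.837599 + (1-p)*9.697312] = 25.925452; exercise = 18.531409; V(1,0) = max -> 25.925452
  V(1,1) = exp(-r*dt) * [p*9.697312 + (1-p)*0.000000] = 4.679848; exercise = 0.000000; V(1,1) = max -> 4.679848
  V(0,0) = exp(-r*dt) * [p*25.925452 + (1-p)*4.679848] = 14.813275; exercise = 0.000000; V(0,0) = max -> 14.813275


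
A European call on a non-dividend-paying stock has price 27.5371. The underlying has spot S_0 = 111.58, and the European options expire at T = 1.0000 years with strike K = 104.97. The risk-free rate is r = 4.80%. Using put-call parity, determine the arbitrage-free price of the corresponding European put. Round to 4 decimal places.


Put-call parity: C - P = S_0 * exp(-qT) - K * exp(-rT).
S_0 * exp(-qT) = 111.5800 * 1.00000000 = 111.58000000
K * exp(-rT) = 104.9700 * 0.95313379 = 100.05045363
P = C - S*exp(-qT) + K*exp(-rT)
P = 27.5371 - 111.58000000 + 100.05045363 = 16.0076

Answer: Put price = 16.0076


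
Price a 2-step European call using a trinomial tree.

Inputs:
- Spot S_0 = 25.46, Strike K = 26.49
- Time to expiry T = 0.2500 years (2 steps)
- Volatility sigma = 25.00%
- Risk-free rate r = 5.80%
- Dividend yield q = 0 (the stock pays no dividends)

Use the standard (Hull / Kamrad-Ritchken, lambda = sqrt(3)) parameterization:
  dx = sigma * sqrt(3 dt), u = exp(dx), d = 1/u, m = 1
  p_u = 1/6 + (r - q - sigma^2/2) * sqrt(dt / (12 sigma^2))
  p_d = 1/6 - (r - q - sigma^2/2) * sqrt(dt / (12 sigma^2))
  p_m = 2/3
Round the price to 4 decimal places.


dt = T/N = 0.125000; dx = sigma*sqrt(3*dt) = 0.153093
u = exp(dx) = 1.165433; d = 1/u = 0.858050
p_u = 0.177587, p_m = 0.666667, p_d = 0.155746
Discount per step: exp(-r*dt) = 0.992776
Stock lattice S(k, j) with j the centered position index:
  k=0: S(0,+0) = 25.4600
  k=1: S(1,-1) = 21.8459; S(1,+0) = 25.4600; S(1,+1) = 29.6719
  k=2: S(2,-2) = 18.7449; S(2,-1) = 21.8459; S(2,+0) = 25.4600; S(2,+1) = 29.6719; S(2,+2) = 34.5807
Terminal payoffs V(N, j) = max(S_T - K, 0):
  V(2,-2) = 0.000000; V(2,-1) = 0.000000; V(2,+0) = 0.000000; V(2,+1) = 3.181937; V(2,+2) = 8.090668
Backward induction: V(k, j) = exp(-r*dt) * [p_u * V(k+1, j+1) + p_m * V(k+1, j) + p_d * V(k+1, j-1)]
  V(1,-1) = exp(-r*dt) * [p_u*0.000000 + p_m*0.000000 + p_d*0.000000] = 0.000000
  V(1,+0) = exp(-r*dt) * [p_u*3.181937 + p_m*0.000000 + p_d*0.000000] = 0.560990
  V(1,+1) = exp(-r*dt) * [p_u*8.090668 + p_m*3.181937 + p_d*0.000000] = 3.532388
  V(0,+0) = exp(-r*dt) * [p_u*3.532388 + p_m*0.560990 + p_d*0.000000] = 0.994067

Answer: Price = V(0,0) = 0.9941


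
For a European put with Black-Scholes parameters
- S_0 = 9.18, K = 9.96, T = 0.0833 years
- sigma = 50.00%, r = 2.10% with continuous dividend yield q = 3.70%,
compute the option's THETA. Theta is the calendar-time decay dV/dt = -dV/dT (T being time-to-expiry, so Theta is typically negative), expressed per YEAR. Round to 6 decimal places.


Answer: Theta = -2.867524

Derivation:
d1 = -0.5021884926; d2 = -0.6464971895
phi(d1) = 0.3516794491; exp(-qT) = 0.9969226448; exp(-rT) = 0.9982522291
Theta = -S*exp(-qT)*phi(d1)*sigma/(2*sqrt(T)) + r*K*exp(-rT)*N(-d2) - q*S*exp(-qT)*N(-d1)
N(-d1) = 0.6922325316; N(-d2) = 0.7410212917; sqrt(T) = 0.2886173938
Term 1 = -9.1800 * 0.9969226448 * 0.3516794491 * 0.5000 / (2 * 0.2886173938) = -2.7878451065
Term 2 = 0.0210 * 9.9600 * 0.9982522291 * 0.7410212917 = 0.1547211228
Term 3 = -0.0370 * 9.1800 * 0.9969226448 * 0.6922325316 = -0.2344001425
Theta = -2.7878451065 + (0.1547211228) + (-0.2344001425) = -2.867524


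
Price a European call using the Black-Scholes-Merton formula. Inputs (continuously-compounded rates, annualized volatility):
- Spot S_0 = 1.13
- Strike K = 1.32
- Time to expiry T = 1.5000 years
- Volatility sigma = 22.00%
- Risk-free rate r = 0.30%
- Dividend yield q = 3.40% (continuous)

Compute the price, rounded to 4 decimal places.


Answer: Price = 0.0418

Derivation:
d1 = (ln(S/K) + (r - q + 0.5*sigma^2) * T) / (sigma * sqrt(T)) = -0.61465159
d2 = d1 - sigma * sqrt(T) = -0.88409546
exp(-rT) = 0.99551011; exp(-qT) = 0.95027867
C = S_0 * exp(-qT) * N(d1) - K * exp(-rT) * N(d2)
N(d1) = 0.26939242; N(d2) = 0.18832234
C = 1.1300 * 0.95027867 * 0.26939242 - 1.3200 * 0.99551011 * 0.18832234 = 0.0418


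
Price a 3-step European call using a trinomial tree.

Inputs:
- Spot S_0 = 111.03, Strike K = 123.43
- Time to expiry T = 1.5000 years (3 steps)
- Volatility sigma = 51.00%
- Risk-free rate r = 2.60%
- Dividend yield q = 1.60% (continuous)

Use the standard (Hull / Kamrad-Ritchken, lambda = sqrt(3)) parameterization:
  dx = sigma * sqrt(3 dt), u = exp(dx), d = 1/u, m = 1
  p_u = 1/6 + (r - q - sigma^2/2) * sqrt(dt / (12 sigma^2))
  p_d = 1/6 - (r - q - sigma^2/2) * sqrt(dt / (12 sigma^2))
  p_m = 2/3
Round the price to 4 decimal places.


dt = T/N = 0.500000; dx = sigma*sqrt(3*dt) = 0.624620
u = exp(dx) = 1.867536; d = 1/u = 0.535465
p_u = 0.118617, p_m = 0.666667, p_d = 0.214716
Discount per step: exp(-r*dt) = 0.987084
Stock lattice S(k, j) with j the centered position index:
  k=0: S(0,+0) = 111.0300
  k=1: S(1,-1) = 59.4527; S(1,+0) = 111.0300; S(1,+1) = 207.3525
  k=2: S(2,-2) = 31.8348; S(2,-1) = 59.4527; S(2,+0) = 111.0300; S(2,+1) = 207.3525; S(2,+2) = 387.2383
  k=3: S(3,-3) = 17.0464; S(3,-2) = 31.8348; S(3,-1) = 59.4527; S(3,+0) = 111.0300; S(3,+1) = 207.3525; S(3,+2) = 387.2383; S(3,+3) = 723.1814
Terminal payoffs V(N, j) = max(S_T - K, 0):
  V(3,-3) = 0.000000; V(3,-2) = 0.000000; V(3,-1) = 0.000000; V(3,+0) = 0.000000; V(3,+1) = 83.922516; V(3,+2) = 263.808276; V(3,+3) = 599.751399
Backward induction: V(k, j) = exp(-r*dt) * [p_u * V(k+1, j+1) + p_m * V(k+1, j) + p_d * V(k+1, j-1)]
  V(2,-2) = exp(-r*dt) * [p_u*0.000000 + p_m*0.000000 + p_d*0.000000] = 0.000000
  V(2,-1) = exp(-r*dt) * [p_u*0.000000 + p_m*0.000000 + p_d*0.000000] = 0.000000
  V(2,+0) = exp(-r*dt) * [p_u*83.922516 + p_m*0.000000 + p_d*0.000000] = 9.826101
  V(2,+1) = exp(-r*dt) * [p_u*263.808276 + p_m*83.922516 + p_d*0.000000] = 86.113819
  V(2,+2) = exp(-r*dt) * [p_u*599.751399 + p_m*263.808276 + p_d*83.922516] = 261.609533
  V(1,-1) = exp(-r*dt) * [p_u*9.826101 + p_m*0.000000 + p_d*0.000000] = 1.150493
  V(1,+0) = exp(-r*dt) * [p_u*86.113819 + p_m*9.826101 + p_d*0.000000] = 16.548796
  V(1,+1) = exp(-r*dt) * [p_u*261.609533 + p_m*86.113819 + p_d*9.826101] = 89.380949
  V(0,+0) = exp(-r*dt) * [p_u*89.380949 + p_m*16.548796 + p_d*1.150493] = 21.599079

Answer: Price = V(0,0) = 21.5991


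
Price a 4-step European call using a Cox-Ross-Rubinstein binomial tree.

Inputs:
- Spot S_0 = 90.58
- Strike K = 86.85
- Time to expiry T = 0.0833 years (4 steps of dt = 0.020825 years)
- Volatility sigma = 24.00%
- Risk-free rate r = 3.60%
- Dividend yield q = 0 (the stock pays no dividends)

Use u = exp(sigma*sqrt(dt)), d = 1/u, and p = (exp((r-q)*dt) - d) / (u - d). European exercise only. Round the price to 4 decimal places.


dt = T/N = 0.020825
u = exp(sigma*sqrt(dt)) = 1.035241; d = 1/u = 0.965959
p = (exp((r-q)*dt) - d) / (u - d) = 0.502167
Discount per step: exp(-r*dt) = 0.999251
Stock lattice S(k, i) with i counting down-moves:
  k=0: S(0,0) = 90.5800
  k=1: S(1,0) = 93.7721; S(1,1) = 87.4965
  k=2: S(2,0) = 97.0767; S(2,1) = 90.5800; S(2,2) = 84.5181
  k=3: S(3,0) = 100.4978; S(3,1) = 93.7721; S(3,2) = 87.4965; S(3,3) = 81.6410
  k=4: S(4,0) = 104.0394; S(4,1) = 97.0767; S(4,2) = 90.5800; S(4,3) = 84.5181; S(4,4) = 78.8618
Terminal payoffs V(N, i) = max(S_T - K, 0):
  V(4,0) = 17.189412; V(4,1) = 10.226722; V(4,2) = 3.730000; V(4,3) = 0.000000; V(4,4) = 0.000000
Backward induction: V(k, i) = exp(-r*dt) * [p * V(k+1, i) + (1-p) * V(k+1, i+1)].
  V(3,0) = exp(-r*dt) * [p*17.189412 + (1-p)*10.226722] = 13.712873
  V(3,1) = exp(-r*dt) * [p*10.226722 + (1-p)*3.730000] = 6.987202
  V(3,2) = exp(-r*dt) * [p*3.730000 + (1-p)*0.000000] = 1.871681
  V(3,3) = exp(-r*dt) * [p*0.000000 + (1-p)*0.000000] = 0.000000
  V(2,0) = exp(-r*dt) * [p*13.712873 + (1-p)*6.987202] = 10.356847
  V(2,1) = exp(-r*dt) * [p*6.987202 + (1-p)*1.871681] = 4.437201
  V(2,2) = exp(-r*dt) * [p*1.871681 + (1-p)*0.000000] = 0.939193
  V(1,0) = exp(-r*dt) * [p*10.356847 + (1-p)*4.437201] = 7.404301
  V(1,1) = exp(-r*dt) * [p*4.437201 + (1-p)*0.939193] = 2.693758
  V(0,0) = exp(-r*dt) * [p*7.404301 + (1-p)*2.693758] = 5.055448

Answer: Price = V(0,0) = 5.0554


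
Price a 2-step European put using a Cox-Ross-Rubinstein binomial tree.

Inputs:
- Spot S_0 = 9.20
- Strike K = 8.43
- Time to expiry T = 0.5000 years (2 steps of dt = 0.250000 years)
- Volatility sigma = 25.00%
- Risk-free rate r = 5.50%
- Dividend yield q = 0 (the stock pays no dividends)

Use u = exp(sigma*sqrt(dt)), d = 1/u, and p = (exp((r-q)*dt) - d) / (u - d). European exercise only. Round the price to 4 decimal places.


dt = T/N = 0.250000
u = exp(sigma*sqrt(dt)) = 1.133148; d = 1/u = 0.882497
p = (exp((r-q)*dt) - d) / (u - d) = 0.524027
Discount per step: exp(-r*dt) = 0.986344
Stock lattice S(k, i) with i counting down-moves:
  k=0: S(0,0) = 9.2000
  k=1: S(1,0) = 10.4250; S(1,1) = 8.1190
  k=2: S(2,0) = 11.8130; S(2,1) = 9.2000; S(2,2) = 7.1650
Terminal payoffs V(N, i) = max(K - S_T, 0):
  V(2,0) = 0.000000; V(2,1) = 0.000000; V(2,2) = 1.265033
Backward induction: V(k, i) = exp(-r*dt) * [p * V(k+1, i) + (1-p) * V(k+1, i+1)].
  V(1,0) = exp(-r*dt) * [p*0.000000 + (1-p)*0.000000] = 0.000000
  V(1,1) = exp(-r*dt) * [p*0.000000 + (1-p)*1.265033] = 0.593900
  V(0,0) = exp(-r*dt) * [p*0.000000 + (1-p)*0.593900] = 0.278820

Answer: Price = V(0,0) = 0.2788


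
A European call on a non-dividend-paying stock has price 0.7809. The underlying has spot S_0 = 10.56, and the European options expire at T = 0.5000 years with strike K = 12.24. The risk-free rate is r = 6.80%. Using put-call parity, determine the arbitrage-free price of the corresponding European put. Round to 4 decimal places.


Put-call parity: C - P = S_0 * exp(-qT) - K * exp(-rT).
S_0 * exp(-qT) = 10.5600 * 1.00000000 = 10.56000000
K * exp(-rT) = 12.2400 * 0.96657150 = 11.83083522
P = C - S*exp(-qT) + K*exp(-rT)
P = 0.7809 - 10.56000000 + 11.83083522 = 2.0517

Answer: Put price = 2.0517


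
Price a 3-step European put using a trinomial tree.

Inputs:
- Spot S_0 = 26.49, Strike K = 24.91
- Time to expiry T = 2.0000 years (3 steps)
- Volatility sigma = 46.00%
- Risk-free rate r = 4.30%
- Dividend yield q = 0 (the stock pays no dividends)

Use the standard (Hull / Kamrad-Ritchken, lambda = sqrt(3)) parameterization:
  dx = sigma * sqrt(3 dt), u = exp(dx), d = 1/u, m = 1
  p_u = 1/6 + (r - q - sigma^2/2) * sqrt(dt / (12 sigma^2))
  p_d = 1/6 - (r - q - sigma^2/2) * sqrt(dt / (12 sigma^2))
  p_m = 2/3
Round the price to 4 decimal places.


Answer: Price = V(0,0) = 4.2967

Derivation:
dt = T/N = 0.666667; dx = sigma*sqrt(3*dt) = 0.650538
u = exp(dx) = 1.916572; d = 1/u = 0.521765
p_u = 0.134488, p_m = 0.666667, p_d = 0.198845
Discount per step: exp(-r*dt) = 0.971740
Stock lattice S(k, j) with j the centered position index:
  k=0: S(0,+0) = 26.4900
  k=1: S(1,-1) = 13.8216; S(1,+0) = 26.4900; S(1,+1) = 50.7700
  k=2: S(2,-2) = 7.2116; S(2,-1) = 13.8216; S(2,+0) = 26.4900; S(2,+1) = 50.7700; S(2,+2) = 97.3044
  k=3: S(3,-3) = 3.7628; S(3,-2) = 7.2116; S(3,-1) = 13.8216; S(3,+0) = 26.4900; S(3,+1) = 50.7700; S(3,+2) = 97.3044; S(3,+3) = 186.4908
Terminal payoffs V(N, j) = max(K - S_T, 0):
  V(3,-3) = 21.147241; V(3,-2) = 17.698400; V(3,-1) = 11.088449; V(3,+0) = 0.000000; V(3,+1) = 0.000000; V(3,+2) = 0.000000; V(3,+3) = 0.000000
Backward induction: V(k, j) = exp(-r*dt) * [p_u * V(k+1, j+1) + p_m * V(k+1, j) + p_d * V(k+1, j-1)]
  V(2,-2) = exp(-r*dt) * [p_u*11.088449 + p_m*17.698400 + p_d*21.147241] = 17.000816
  V(2,-1) = exp(-r*dt) * [p_u*0.000000 + p_m*11.088449 + p_d*17.698400] = 10.603184
  V(2,+0) = exp(-r*dt) * [p_u*0.000000 + p_m*0.000000 + p_d*11.088449] = 2.142575
  V(2,+1) = exp(-r*dt) * [p_u*0.000000 + p_m*0.000000 + p_d*0.000000] = 0.000000
  V(2,+2) = exp(-r*dt) * [p_u*0.000000 + p_m*0.000000 + p_d*0.000000] = 0.000000
  V(1,-1) = exp(-r*dt) * [p_u*2.142575 + p_m*10.603184 + p_d*17.000816] = 10.434032
  V(1,+0) = exp(-r*dt) * [p_u*0.000000 + p_m*2.142575 + p_d*10.603184] = 3.436827
  V(1,+1) = exp(-r*dt) * [p_u*0.000000 + p_m*0.000000 + p_d*2.142575] = 0.414001
  V(0,+0) = exp(-r*dt) * [p_u*0.414001 + p_m*3.436827 + p_d*10.434032] = 4.296698


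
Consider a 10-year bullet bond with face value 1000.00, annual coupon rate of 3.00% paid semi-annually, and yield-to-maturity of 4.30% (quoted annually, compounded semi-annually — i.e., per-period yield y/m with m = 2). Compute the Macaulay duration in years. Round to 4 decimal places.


Coupon per period c = face * coupon_rate / m = 15.000000
Periods per year m = 2; per-period yield y/m = 0.021500
Number of cashflows N = 20
Cashflows (t years, CF_t, discount factor 1/(1+y/m)^(m*t), PV):
  t = 0.5000: CF_t = 15.000000, DF = 0.978953, PV = 14.684288
  t = 1.0000: CF_t = 15.000000, DF = 0.958348, PV = 14.375221
  t = 1.5000: CF_t = 15.000000, DF = 0.938177, PV = 14.072658
  t = 2.0000: CF_t = 15.000000, DF = 0.918431, PV = 13.776464
  t = 2.5000: CF_t = 15.000000, DF = 0.899100, PV = 13.486505
  t = 3.0000: CF_t = 15.000000, DF = 0.880177, PV = 13.202648
  t = 3.5000: CF_t = 15.000000, DF = 0.861651, PV = 12.924765
  t = 4.0000: CF_t = 15.000000, DF = 0.843515, PV = 12.652731
  t = 4.5000: CF_t = 15.000000, DF = 0.825762, PV = 12.386423
  t = 5.0000: CF_t = 15.000000, DF = 0.808381, PV = 12.125720
  t = 5.5000: CF_t = 15.000000, DF = 0.791367, PV = 11.870505
  t = 6.0000: CF_t = 15.000000, DF = 0.774711, PV = 11.620660
  t = 6.5000: CF_t = 15.000000, DF = 0.758405, PV = 11.376075
  t = 7.0000: CF_t = 15.000000, DF = 0.742442, PV = 11.136637
  t = 7.5000: CF_t = 15.000000, DF = 0.726816, PV = 10.902239
  t = 8.0000: CF_t = 15.000000, DF = 0.711518, PV = 10.672774
  t = 8.5000: CF_t = 15.000000, DF = 0.696543, PV = 10.448139
  t = 9.0000: CF_t = 15.000000, DF = 0.681882, PV = 10.228232
  t = 9.5000: CF_t = 15.000000, DF = 0.667530, PV = 10.012954
  t = 10.0000: CF_t = 1015.000000, DF = 0.653480, PV = 663.282628
Price P = sum_t PV_t = 895.238267
Macaulay numerator sum_t t * PV_t:
  t * PV_t at t = 0.5000: 7.342144
  t * PV_t at t = 1.0000: 14.375221
  t * PV_t at t = 1.5000: 21.108988
  t * PV_t at t = 2.0000: 27.552929
  t * PV_t at t = 2.5000: 33.716261
  t * PV_t at t = 3.0000: 39.607943
  t * PV_t at t = 3.5000: 45.236678
  t * PV_t at t = 4.0000: 50.610926
  t * PV_t at t = 4.5000: 55.738905
  t * PV_t at t = 5.0000: 60.628602
  t * PV_t at t = 5.5000: 65.287775
  t * PV_t at t = 6.0000: 69.723962
  t * PV_t at t = 6.5000: 73.944486
  t * PV_t at t = 7.0000: 77.956459
  t * PV_t at t = 7.5000: 81.766792
  t * PV_t at t = 8.0000: 85.382194
  t * PV_t at t = 8.5000: 88.809184
  t * PV_t at t = 9.0000: 92.054090
  t * PV_t at t = 9.5000: 95.123061
  t * PV_t at t = 10.0000: 6632.826280
Macaulay duration D = (sum_t t * PV_t) / P = 7718.792880 / 895.238267 = 8.622054

Answer: Macaulay duration = 8.6221 years
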